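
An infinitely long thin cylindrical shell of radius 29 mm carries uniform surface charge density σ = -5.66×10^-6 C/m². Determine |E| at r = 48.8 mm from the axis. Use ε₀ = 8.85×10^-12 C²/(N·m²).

Coaxial Gaussian cylinder, radius r = 48.8 mm, length L (r > 29 mm).
The whole shell is enclosed: λ_enc = σ·2πR = (-5.66×10^-6)·2π·(0.029) = -1.031×10^-6 C/m.
Applying ∮E·dA = Q_enc/ε₀ with the end caps contributing no flux:
E = |λ_enc|/(2πε₀r) = (1.031e-6)/(2π·8.85×10^-12·0.0488) = 3.80×10^5 N/C.

E ≈ 3.80×10^5 N/C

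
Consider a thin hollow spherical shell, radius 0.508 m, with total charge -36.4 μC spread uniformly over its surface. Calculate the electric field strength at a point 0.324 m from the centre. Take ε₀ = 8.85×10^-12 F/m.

Use a concentric Gaussian sphere at r = 0.324 m (inside the shell, r < 0.508 m).
All the charge is outside the Gaussian surface: Q_enc = 0, hence E = 0 everywhere inside the shell.

E = 0 (no enclosed charge)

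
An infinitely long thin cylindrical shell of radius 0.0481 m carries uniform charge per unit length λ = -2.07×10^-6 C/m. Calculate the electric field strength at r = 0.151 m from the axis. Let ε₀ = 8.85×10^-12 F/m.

|E| ≈ 2.47e5 N/C

Take a coaxial cylindrical Gaussian surface of radius r = 0.151 m and length L (r > 0.0481 m).
The full line charge is enclosed: λ_enc = -2.07e-6 C/m.
Applying ∮E·dA = Q_enc/ε₀ with the end caps contributing no flux:
E = |λ_enc|/(2πε₀r) = (2.07×10^-6)/(2π·8.85×10^-12·0.151) = 2.47e5 N/C.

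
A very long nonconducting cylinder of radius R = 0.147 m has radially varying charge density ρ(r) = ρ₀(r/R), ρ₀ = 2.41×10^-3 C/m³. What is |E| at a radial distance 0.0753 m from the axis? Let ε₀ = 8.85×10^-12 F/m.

|E| = 3.50×10^6 N/C

By cylindrical symmetry E is radial; use a coaxial Gaussian cylinder of radius 0.0753 m and length L (r < R).
λ_enc = ∫₀^r ρ(r')·2πr' dr' = (2πρ₀/R)·r^3/3 = 1.466e-5 C/m.
By Gauss's law (flux through the curved wall only), E·2πrL = λ_enc L/ε₀.
E = |λ_enc|/(2πε₀r) = (1.466×10^-5)/(2π·8.85×10^-12·0.0753) = 3.50×10^6 N/C.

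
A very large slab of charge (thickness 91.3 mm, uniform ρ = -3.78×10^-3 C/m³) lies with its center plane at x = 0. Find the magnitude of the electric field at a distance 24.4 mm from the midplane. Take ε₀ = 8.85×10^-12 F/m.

By symmetry E is perpendicular to the slab. A Gaussian pillbox from −24.4 mm to +24.4 mm (face area A) lies entirely within the slab.
Q_enc = ρ·(2x)·A and flux = 2EA, so 2EA = 2ρxA/ε₀ ⇒ E = |ρ|x/ε₀.
E = (3.78e-3)(0.0244)/(8.85×10^-12) = 1.04×10^7 N/C.

1.04×10^7 V/m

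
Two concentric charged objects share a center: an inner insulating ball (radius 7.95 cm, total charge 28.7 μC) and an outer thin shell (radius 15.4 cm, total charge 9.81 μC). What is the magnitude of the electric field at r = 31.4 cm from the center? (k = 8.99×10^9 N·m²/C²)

Symmetry ⇒ E = E(r) r̂. Gaussian sphere of radius r = 31.4 cm (r > 15.4 cm, enclosing both).
Q_enc = (28.7 μC) + (9.81 μC) = 3.851e-5 C.
Applying ∮E·dA = Q_enc/ε₀ with Φ = E(4πr²):
E = k|Q_enc|/r² = (8.99×10^9)(3.851e-5)/(0.314)² = 3.51×10^6 N/C.

3.51e6 N/C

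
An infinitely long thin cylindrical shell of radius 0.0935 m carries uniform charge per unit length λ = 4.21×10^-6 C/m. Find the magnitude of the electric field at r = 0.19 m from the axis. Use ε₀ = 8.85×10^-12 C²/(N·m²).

By cylindrical symmetry E is radial; use a coaxial Gaussian cylinder of radius 0.19 m and length L (r > 0.0935 m).
The full line charge is enclosed: λ_enc = 4.21×10^-6 C/m.
Applying ∮E·dA = Q_enc/ε₀ with the end caps contributing no flux:
E = |λ_enc|/(2πε₀r) = (4.21×10^-6)/(2π·8.85×10^-12·0.19) = 3.98e5 N/C.

E ≈ 3.98×10^5 V/m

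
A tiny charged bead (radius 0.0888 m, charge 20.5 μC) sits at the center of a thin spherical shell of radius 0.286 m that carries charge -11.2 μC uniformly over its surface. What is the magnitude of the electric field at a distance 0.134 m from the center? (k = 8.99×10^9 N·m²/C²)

By spherical symmetry E is radial; choose a Gaussian sphere of radius r = 0.134 m (between the bodies, 0.0888 m < r < 0.286 m).
The shell at 0.286 m lies outside the Gaussian surface, so Q_enc = 20.5 μC = 2.05e-5 C.
Applying ∮E·dA = Q_enc/ε₀ with Φ = E(4πr²):
E = k|Q_enc|/r² = (8.99×10^9)(2.05×10^-5)/(0.134)² = 1.03e7 N/C.

|E| ≈ 1.03e7 V/m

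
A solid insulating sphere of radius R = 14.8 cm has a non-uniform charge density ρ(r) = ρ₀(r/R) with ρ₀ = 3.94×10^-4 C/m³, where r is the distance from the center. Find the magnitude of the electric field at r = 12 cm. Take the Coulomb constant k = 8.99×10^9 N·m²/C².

Symmetry ⇒ E = E(r) r̂. Gaussian sphere of radius r = 12 cm (r < R).
Integrate the density: Q_enc = 4π ∫₀^r ρ₀(r'/R)^1 r'² dr' = 4πρ₀ r^4/(4·R) = 1.734e-6 C.
Gauss's law: E·4πr² = Q_enc/ε₀.
E = k|Q_enc|/r² = (8.99×10^9)(1.734e-6)/(0.12)² = 1.08×10^6 N/C.

|E| = 1.08×10^6 V/m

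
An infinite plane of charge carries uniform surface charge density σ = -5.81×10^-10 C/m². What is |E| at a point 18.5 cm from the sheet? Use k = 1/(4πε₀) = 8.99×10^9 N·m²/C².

E ≈ 32.8 N/C

The symmetry is planar: E is normal to the sheet and the same magnitude on both sides. Take a pillbox straddling the sheet with end-cap area A.
Only the two end caps contribute flux: Φ = 2EA. With Q_enc = σA, Gauss's law gives E = |σ|/(2ε₀).
E = 2πk|σ| = 2π(8.99×10^9)(5.81×10^-10) = 32.8 N/C.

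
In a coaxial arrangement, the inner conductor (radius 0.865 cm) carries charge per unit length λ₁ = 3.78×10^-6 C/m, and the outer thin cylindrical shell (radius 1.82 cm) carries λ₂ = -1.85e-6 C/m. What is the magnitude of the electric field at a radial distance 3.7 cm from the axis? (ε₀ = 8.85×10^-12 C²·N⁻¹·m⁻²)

E = 9.38×10^5 V/m

By cylindrical symmetry E is radial; use a coaxial Gaussian cylinder of radius 3.7 cm and length L (r > 1.82 cm, enclosing both).
λ_enc = λ₁ + λ₂ = (3.78e-6) + (-1.85×10^-6) = 1.93×10^-6 C/m.
Applying ∮E·dA = Q_enc/ε₀ with the end caps contributing no flux:
E = |λ_enc|/(2πε₀r) = (1.93×10^-6)/(2π·8.85×10^-12·0.037) = 9.38×10^5 N/C.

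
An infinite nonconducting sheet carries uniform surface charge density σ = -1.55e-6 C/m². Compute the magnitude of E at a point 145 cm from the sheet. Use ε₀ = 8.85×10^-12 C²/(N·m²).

Choose a cylindrical pillbox piercing the sheet, end faces (area A) parallel to it.
Only the two end caps contribute flux: Φ = 2EA. With Q_enc = σA, Gauss's law gives E = |σ|/(2ε₀).
E = |σ|/(2ε₀) = (1.55×10^-6)/(2·8.85×10^-12) = 8.76×10^4 N/C.

E ≈ 8.76×10^4 N/C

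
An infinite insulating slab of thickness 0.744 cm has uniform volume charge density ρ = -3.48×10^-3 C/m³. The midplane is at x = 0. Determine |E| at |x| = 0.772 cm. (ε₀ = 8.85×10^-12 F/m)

The point |x| = 0.772 cm lies outside the slab (half-thickness 0.00372 m). A symmetric pillbox spanning the full slab encloses Q_enc = ρ·d·A.
Flux = 2EA ⇒ E = |ρ|d/(2ε₀), independent of distance outside.
E = (3.48×10^-3)(0.00744)/(2·8.85×10^-12) = 1.46×10^6 N/C.

1.46×10^6 N/C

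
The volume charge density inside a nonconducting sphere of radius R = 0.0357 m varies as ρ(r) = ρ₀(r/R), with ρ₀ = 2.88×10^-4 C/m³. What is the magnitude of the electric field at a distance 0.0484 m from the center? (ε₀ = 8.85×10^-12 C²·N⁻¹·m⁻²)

E ≈ 1.58e5 V/m

By spherical symmetry E is radial; choose a Gaussian sphere of radius r = 0.0484 m (r > R, all charge enclosed).
Q_enc = 4π ∫₀^R ρ₀(r'/R)^1 r'² dr' = 4πρ₀R³/4 = 4.117e-8 C.
By Gauss's law, ∮E·dA = E·4πr² = Q_enc/ε₀.
E = |Q_enc|/(4πε₀r²) = (4.117×10^-8)/(4π·8.85×10^-12·(0.0484)²) = 1.58×10^5 N/C.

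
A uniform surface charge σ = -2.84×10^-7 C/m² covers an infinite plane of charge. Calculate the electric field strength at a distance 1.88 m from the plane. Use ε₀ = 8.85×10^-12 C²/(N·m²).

1.60e4 N/C

The symmetry is planar: E is normal to the sheet and the same magnitude on both sides. Take a pillbox straddling the sheet with end-cap area A.
Only the two end caps contribute flux: Φ = 2EA. With Q_enc = σA, Gauss's law gives E = |σ|/(2ε₀).
E = |σ|/(2ε₀) = (2.84e-7)/(2·8.85×10^-12) = 1.60×10^4 N/C.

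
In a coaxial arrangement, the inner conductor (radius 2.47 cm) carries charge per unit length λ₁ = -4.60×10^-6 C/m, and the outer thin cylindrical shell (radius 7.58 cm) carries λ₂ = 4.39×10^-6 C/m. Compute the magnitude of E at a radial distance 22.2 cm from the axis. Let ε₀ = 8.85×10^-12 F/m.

E ≈ 1.70×10^4 N/C

Choose a coaxial cylinder of radius r = 22.2 cm (arbitrary length L) as the Gaussian surface (r > 7.58 cm, enclosing both).
λ_enc = λ₁ + λ₂ = (-4.60e-6) + (4.39×10^-6) = -2.10×10^-7 C/m.
Since E is radial and uniform over the curved surface, Φ = E·2πrL = Q_enc/ε₀ = λ_enc L/ε₀.
E = |λ_enc|/(2πε₀r) = (2.10e-7)/(2π·8.85×10^-12·0.222) = 1.70×10^4 N/C.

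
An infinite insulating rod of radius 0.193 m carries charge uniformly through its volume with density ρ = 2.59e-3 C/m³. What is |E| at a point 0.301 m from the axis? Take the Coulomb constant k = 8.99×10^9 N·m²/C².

E = 1.81×10^7 N/C

By cylindrical symmetry E is radial; use a coaxial Gaussian cylinder of radius 0.301 m and length L (r > 0.193 m, full cross-section enclosed).
λ_enc = ρ·πR² = (2.59×10^-3)π(0.193)² = 3.031e-4 C/m.
Applying ∮E·dA = Q_enc/ε₀ with the end caps contributing no flux:
E = 2k|λ_enc|/r = 2(8.99×10^9)(3.031×10^-4)/(0.301) = 1.81e7 N/C.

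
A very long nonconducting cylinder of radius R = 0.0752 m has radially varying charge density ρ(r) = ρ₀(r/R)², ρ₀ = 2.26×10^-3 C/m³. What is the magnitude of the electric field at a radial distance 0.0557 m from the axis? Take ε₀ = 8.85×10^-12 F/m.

1.95×10^6 V/m

By cylindrical symmetry E is radial; use a coaxial Gaussian cylinder of radius 0.0557 m and length L (r < R).
λ_enc = ∫₀^r ρ(r')·2πr' dr' = (2πρ₀/R²)·r^4/4 = 6.042×10^-6 C/m.
Since E is radial and uniform over the curved surface, Φ = E·2πrL = Q_enc/ε₀ = λ_enc L/ε₀.
E = |λ_enc|/(2πε₀r) = (6.042×10^-6)/(2π·8.85×10^-12·0.0557) = 1.95×10^6 N/C.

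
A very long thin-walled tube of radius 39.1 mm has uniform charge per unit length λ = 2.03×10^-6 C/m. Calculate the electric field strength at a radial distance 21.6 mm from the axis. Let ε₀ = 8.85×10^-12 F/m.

By cylindrical symmetry E is radial; use a coaxial Gaussian cylinder of radius 21.6 mm and length L (r < 39.1 mm, inside the shell).
No charge is enclosed, so Gauss's law gives E·2πrL = 0 ⇒ E = 0.

E = 0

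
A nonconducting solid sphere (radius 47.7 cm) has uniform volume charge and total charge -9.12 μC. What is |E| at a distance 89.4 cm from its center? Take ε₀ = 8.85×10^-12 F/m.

By spherical symmetry E is radial; choose a Gaussian sphere of radius r = 89.4 cm (r > R, so the entire charge is enclosed).
Q_enc = -9.12 μC = -9.12e-6 C.
By Gauss's law, ∮E·dA = E·4πr² = Q_enc/ε₀.
E = |Q_enc|/(4πε₀r²) = (9.12e-6)/(4π·8.85×10^-12·(0.894)²) = 1.03×10^5 N/C.

E ≈ 1.03e5 N/C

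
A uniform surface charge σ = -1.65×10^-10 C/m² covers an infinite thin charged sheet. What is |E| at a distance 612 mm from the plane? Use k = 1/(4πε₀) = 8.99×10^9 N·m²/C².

Choose a cylindrical pillbox piercing the sheet, end faces (area A) parallel to it.
Only the two end caps contribute flux: Φ = 2EA. With Q_enc = σA, Gauss's law gives E = |σ|/(2ε₀).
E = 2πk|σ| = 2π(8.99×10^9)(1.65e-10) = 9.32 N/C.

E = 9.32 N/C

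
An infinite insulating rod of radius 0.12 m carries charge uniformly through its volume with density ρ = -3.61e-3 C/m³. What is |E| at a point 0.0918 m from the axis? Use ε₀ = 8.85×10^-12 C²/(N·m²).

E = 1.87×10^7 N/C

Take a coaxial cylindrical Gaussian surface of radius r = 0.0918 m and length L (r < R).
Enclosed charge per unit length: λ_enc = ρ·πr² = (-3.61×10^-3)π(0.0918)² = -9.557×10^-5 C/m.
Since E is radial and uniform over the curved surface, Φ = E·2πrL = Q_enc/ε₀ = λ_enc L/ε₀.
E = |λ_enc|/(2πε₀r) = (9.557e-5)/(2π·8.85×10^-12·0.0918) = 1.87e7 N/C.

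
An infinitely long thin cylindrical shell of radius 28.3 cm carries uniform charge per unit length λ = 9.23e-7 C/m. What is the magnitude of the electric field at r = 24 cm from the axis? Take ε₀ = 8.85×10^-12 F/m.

E = 0

Take a coaxial cylindrical Gaussian surface of radius r = 24 cm and length L (r < 28.3 cm, inside the shell).
All the surface charge lies outside this cylinder: Q_enc = 0, hence E = 0.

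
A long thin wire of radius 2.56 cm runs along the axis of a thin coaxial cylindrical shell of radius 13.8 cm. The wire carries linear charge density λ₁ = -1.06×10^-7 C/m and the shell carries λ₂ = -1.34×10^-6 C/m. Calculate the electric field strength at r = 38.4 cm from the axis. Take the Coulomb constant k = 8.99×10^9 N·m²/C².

By cylindrical symmetry E is radial; use a coaxial Gaussian cylinder of radius 38.4 cm and length L (r > 13.8 cm, enclosing both).
λ_enc = λ₁ + λ₂ = (-1.06×10^-7) + (-1.34e-6) = -1.446×10^-6 C/m.
Applying ∮E·dA = Q_enc/ε₀ with the end caps contributing no flux:
E = 2k|λ_enc|/r = 2(8.99×10^9)(1.446×10^-6)/(0.384) = 6.77×10^4 N/C.

E ≈ 6.77e4 N/C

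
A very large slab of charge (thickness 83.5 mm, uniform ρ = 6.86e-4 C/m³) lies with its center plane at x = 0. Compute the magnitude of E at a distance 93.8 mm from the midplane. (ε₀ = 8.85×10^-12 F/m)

The point |x| = 93.8 mm lies outside the slab (half-thickness 0.04175 m). A symmetric pillbox spanning the full slab encloses Q_enc = ρ·d·A.
Flux = 2EA ⇒ E = |ρ|d/(2ε₀), independent of distance outside.
E = (6.86×10^-4)(0.0835)/(2·8.85×10^-12) = 3.24e6 N/C.

|E| ≈ 3.24×10^6 N/C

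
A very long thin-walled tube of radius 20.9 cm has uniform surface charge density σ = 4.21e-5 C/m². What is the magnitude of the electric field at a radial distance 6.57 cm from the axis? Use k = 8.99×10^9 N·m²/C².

Take a coaxial cylindrical Gaussian surface of radius r = 6.57 cm and length L (r < 20.9 cm, inside the shell).
No charge is enclosed, so Gauss's law gives E·2πrL = 0 ⇒ E = 0.

E = 0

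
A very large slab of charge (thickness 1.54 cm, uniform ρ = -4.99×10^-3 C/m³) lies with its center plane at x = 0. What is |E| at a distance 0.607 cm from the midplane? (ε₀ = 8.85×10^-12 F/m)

By symmetry E is perpendicular to the slab. A Gaussian pillbox from −0.607 cm to +0.607 cm (face area A) lies entirely within the slab.
Q_enc = ρ·(2x)·A and flux = 2EA, so 2EA = 2ρxA/ε₀ ⇒ E = |ρ|x/ε₀.
E = (4.99e-3)(0.00607)/(8.85×10^-12) = 3.42e6 N/C.

E ≈ 3.42×10^6 V/m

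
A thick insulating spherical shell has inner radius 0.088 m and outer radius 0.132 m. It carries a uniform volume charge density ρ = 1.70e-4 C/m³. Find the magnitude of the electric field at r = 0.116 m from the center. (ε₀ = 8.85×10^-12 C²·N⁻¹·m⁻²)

4.18×10^5 N/C

Take a concentric spherical Gaussian surface of radius r = 0.116 m (within the shell material, 0.088 m < r < 0.132 m).
Enclosed charge is the volume from a to r: Q_enc = (4π/3)ρ(r³ − a³) = 6.262e-7 C.
Gauss's law: E·4πr² = Q_enc/ε₀.
E = |Q_enc|/(4πε₀r²) = (6.262×10^-7)/(4π·8.85×10^-12·(0.116)²) = 4.18×10^5 N/C.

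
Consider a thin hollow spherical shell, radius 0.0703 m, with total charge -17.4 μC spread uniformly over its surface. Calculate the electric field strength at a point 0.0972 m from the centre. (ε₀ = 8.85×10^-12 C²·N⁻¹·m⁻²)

E ≈ 1.66×10^7 N/C

Symmetry ⇒ E = E(r) r̂. Gaussian sphere of radius r = 0.0972 m (r > 0.0703 m).
The entire shell is enclosed: Q_enc = -1.74×10^-5 C.
Gauss's law: E·4πr² = Q_enc/ε₀.
E = |Q_enc|/(4πε₀r²) = (1.74e-5)/(4π·8.85×10^-12·(0.0972)²) = 1.66×10^7 N/C.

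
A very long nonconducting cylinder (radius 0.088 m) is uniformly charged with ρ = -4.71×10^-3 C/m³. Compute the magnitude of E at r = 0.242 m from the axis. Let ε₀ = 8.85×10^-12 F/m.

Choose a coaxial cylinder of radius r = 0.242 m (arbitrary length L) as the Gaussian surface (r > 0.088 m, full cross-section enclosed).
λ_enc = ρ·πR² = (-4.71×10^-3)π(0.088)² = -1.146e-4 C/m.
By Gauss's law (flux through the curved wall only), E·2πrL = λ_enc L/ε₀.
E = |λ_enc|/(2πε₀r) = (1.146e-4)/(2π·8.85×10^-12·0.242) = 8.52×10^6 N/C.

|E| = 8.52e6 N/C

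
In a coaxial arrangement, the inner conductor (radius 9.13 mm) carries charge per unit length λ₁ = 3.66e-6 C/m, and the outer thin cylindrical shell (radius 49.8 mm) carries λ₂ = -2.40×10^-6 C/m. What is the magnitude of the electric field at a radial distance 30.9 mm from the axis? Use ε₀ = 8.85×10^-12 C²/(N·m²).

|E| = 2.13×10^6 N/C

Choose a coaxial cylinder of radius r = 30.9 mm (arbitrary length L) as the Gaussian surface (between the conductors, 9.13 mm < r < 49.8 mm).
The shell at 49.8 mm lies outside the Gaussian surface, so λ_enc = λ₁ = 3.66×10^-6 C/m.
By Gauss's law (flux through the curved wall only), E·2πrL = λ_enc L/ε₀.
E = |λ_enc|/(2πε₀r) = (3.66×10^-6)/(2π·8.85×10^-12·0.0309) = 2.13e6 N/C.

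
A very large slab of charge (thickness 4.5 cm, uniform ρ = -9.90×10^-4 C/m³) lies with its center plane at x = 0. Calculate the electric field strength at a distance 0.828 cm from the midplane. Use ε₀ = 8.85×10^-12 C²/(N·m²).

By symmetry E is perpendicular to the slab. A Gaussian pillbox from −0.828 cm to +0.828 cm (face area A) lies entirely within the slab.
Q_enc = ρ·(2x)·A and flux = 2EA, so 2EA = 2ρxA/ε₀ ⇒ E = |ρ|x/ε₀.
E = (9.90e-4)(0.00828)/(8.85×10^-12) = 9.26×10^5 N/C.

E ≈ 9.26×10^5 V/m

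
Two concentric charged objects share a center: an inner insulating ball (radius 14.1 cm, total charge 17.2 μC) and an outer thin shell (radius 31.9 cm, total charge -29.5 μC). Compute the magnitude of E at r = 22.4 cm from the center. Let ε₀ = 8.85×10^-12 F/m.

Symmetry ⇒ E = E(r) r̂. Gaussian sphere of radius r = 22.4 cm (between the bodies, 14.1 cm < r < 31.9 cm).
Only the inner charge is enclosed; the outer shell contributes nothing inside itself. Q_enc = 17.2 μC = 1.72×10^-5 C.
Gauss's law: E·4πr² = Q_enc/ε₀.
E = |Q_enc|/(4πε₀r²) = (1.72×10^-5)/(4π·8.85×10^-12·(0.224)²) = 3.08×10^6 N/C.

|E| = 3.08e6 N/C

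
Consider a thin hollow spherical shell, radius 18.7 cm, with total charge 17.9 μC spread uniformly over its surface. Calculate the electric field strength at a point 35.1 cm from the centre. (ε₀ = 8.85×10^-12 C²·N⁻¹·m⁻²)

E = 1.31e6 N/C

By spherical symmetry E is radial; choose a Gaussian sphere of radius r = 35.1 cm (r > 18.7 cm).
The entire shell is enclosed: Q_enc = 1.79×10^-5 C.
Since E is radial and uniform over the Gaussian sphere, Φ = E·4πr² = Q_enc/ε₀.
E = |Q_enc|/(4πε₀r²) = (1.79e-5)/(4π·8.85×10^-12·(0.351)²) = 1.31e6 N/C.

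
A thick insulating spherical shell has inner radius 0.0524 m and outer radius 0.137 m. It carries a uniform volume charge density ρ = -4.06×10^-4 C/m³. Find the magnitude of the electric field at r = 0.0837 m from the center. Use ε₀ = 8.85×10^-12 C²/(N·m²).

|E| = 9.66e5 V/m

Symmetry ⇒ E = E(r) r̂. Gaussian sphere of radius r = 0.0837 m (within the shell material, 0.0524 m < r < 0.137 m).
Only the shell between 0.0524 m and r is enclosed: Q_enc = ρ·(4π/3)(r³ − a³) = (-4.06e-4)·(4π/3)·((0.0837)³ − (0.0524)³) = -7.525e-7 C.
Applying ∮E·dA = Q_enc/ε₀ with Φ = E(4πr²):
E = |Q_enc|/(4πε₀r²) = (7.525e-7)/(4π·8.85×10^-12·(0.0837)²) = 9.66e5 N/C.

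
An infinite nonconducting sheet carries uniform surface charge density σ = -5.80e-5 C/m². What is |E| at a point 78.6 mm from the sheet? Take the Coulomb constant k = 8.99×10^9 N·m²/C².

E = 3.28e6 V/m

By planar symmetry E is perpendicular to the sheet and uniform; use a Gaussian pillbox with flat faces of area A on each side of the sheet.
Flux Φ = 2EA and Q_enc = σA, so 2EA = σA/ε₀ ⇒ E = |σ|/(2ε₀), independent of distance.
E = 2πk|σ| = 2π(8.99×10^9)(5.80×10^-5) = 3.28×10^6 N/C.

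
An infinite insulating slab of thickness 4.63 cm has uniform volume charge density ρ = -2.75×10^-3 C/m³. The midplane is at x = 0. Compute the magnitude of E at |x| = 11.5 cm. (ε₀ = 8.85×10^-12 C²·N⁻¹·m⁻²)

E = 7.19×10^6 N/C

The point |x| = 11.5 cm lies outside the slab (half-thickness 0.02315 m). A symmetric pillbox spanning the full slab encloses Q_enc = ρ·d·A.
Flux = 2EA ⇒ E = |ρ|d/(2ε₀), independent of distance outside.
E = (2.75e-3)(0.0463)/(2·8.85×10^-12) = 7.19×10^6 N/C.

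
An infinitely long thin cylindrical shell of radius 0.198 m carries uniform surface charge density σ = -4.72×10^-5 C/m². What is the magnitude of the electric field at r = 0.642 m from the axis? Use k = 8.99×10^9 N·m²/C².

By cylindrical symmetry E is radial; use a coaxial Gaussian cylinder of radius 0.642 m and length L (r > 0.198 m).
The whole shell is enclosed: λ_enc = σ·2πR = (-4.72e-5)·2π·(0.198) = -5.872×10^-5 C/m.
Applying ∮E·dA = Q_enc/ε₀ with the end caps contributing no flux:
E = 2k|λ_enc|/r = 2(8.99×10^9)(5.872e-5)/(0.642) = 1.64×10^6 N/C.

|E| ≈ 1.64×10^6 N/C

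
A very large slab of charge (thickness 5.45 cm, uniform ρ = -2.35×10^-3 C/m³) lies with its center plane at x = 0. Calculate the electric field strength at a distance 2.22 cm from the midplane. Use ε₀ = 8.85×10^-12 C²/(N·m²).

By symmetry E is perpendicular to the slab. A Gaussian pillbox from −2.22 cm to +2.22 cm (face area A) lies entirely within the slab.
Q_enc = ρ·(2x)·A and flux = 2EA, so 2EA = 2ρxA/ε₀ ⇒ E = |ρ|x/ε₀.
E = (2.35×10^-3)(0.0222)/(8.85×10^-12) = 5.89e6 N/C.

|E| ≈ 5.89e6 N/C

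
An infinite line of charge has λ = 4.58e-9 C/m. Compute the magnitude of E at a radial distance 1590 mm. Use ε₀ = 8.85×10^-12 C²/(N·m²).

By cylindrical symmetry E is radial; use a coaxial Gaussian cylinder of radius 1590 mm and length L.
Q_enc = λL, so λ_enc = 4.58e-9 C/m.
Applying ∮E·dA = Q_enc/ε₀ with the end caps contributing no flux:
E = |λ_enc|/(2πε₀r) = (4.58×10^-9)/(2π·8.85×10^-12·1.59) = 51.8 N/C.

E ≈ 51.8 V/m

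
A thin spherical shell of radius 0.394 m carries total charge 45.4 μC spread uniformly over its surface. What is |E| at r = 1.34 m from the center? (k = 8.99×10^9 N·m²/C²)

|E| ≈ 2.27e5 N/C

By spherical symmetry E is radial; choose a Gaussian sphere of radius r = 1.34 m (r > 0.394 m).
The entire shell is enclosed: Q_enc = 4.54×10^-5 C.
By Gauss's law, ∮E·dA = E·4πr² = Q_enc/ε₀.
E = k|Q_enc|/r² = (8.99×10^9)(4.54×10^-5)/(1.34)² = 2.27e5 N/C.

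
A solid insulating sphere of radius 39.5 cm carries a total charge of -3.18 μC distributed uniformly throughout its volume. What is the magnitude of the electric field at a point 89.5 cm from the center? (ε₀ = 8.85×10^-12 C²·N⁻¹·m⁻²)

Take a concentric spherical Gaussian surface of radius r = 89.5 cm (r > R, so the entire charge is enclosed).
Q_enc = -3.18 μC = -3.18×10^-6 C.
Applying ∮E·dA = Q_enc/ε₀ with Φ = E(4πr²):
E = |Q_enc|/(4πε₀r²) = (3.18e-6)/(4π·8.85×10^-12·(0.895)²) = 3.57×10^4 N/C.

|E| ≈ 3.57×10^4 N/C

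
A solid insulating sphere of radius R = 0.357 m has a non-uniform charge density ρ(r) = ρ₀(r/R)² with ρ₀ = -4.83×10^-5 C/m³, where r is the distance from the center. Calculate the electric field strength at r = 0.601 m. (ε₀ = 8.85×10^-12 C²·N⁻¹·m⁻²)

Take a concentric spherical Gaussian surface of radius r = 0.601 m (r > R, all charge enclosed).
Q_enc = 4π ∫₀^R ρ₀(r'/R)^2 r'² dr' = 4πρ₀R³/5 = -5.523e-6 C.
Applying ∮E·dA = Q_enc/ε₀ with Φ = E(4πr²):
E = |Q_enc|/(4πε₀r²) = (5.523e-6)/(4π·8.85×10^-12·(0.601)²) = 1.37e5 N/C.

|E| ≈ 1.37×10^5 N/C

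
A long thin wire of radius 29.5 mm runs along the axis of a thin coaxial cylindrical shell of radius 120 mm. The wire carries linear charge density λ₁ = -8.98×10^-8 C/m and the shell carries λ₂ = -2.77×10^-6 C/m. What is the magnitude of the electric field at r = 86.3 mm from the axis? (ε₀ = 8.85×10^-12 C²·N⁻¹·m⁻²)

|E| = 1.87×10^4 N/C

Coaxial Gaussian cylinder, radius r = 86.3 mm, length L (between the conductors, 29.5 mm < r < 120 mm).
Only the inner wire is enclosed; the outer shell contributes nothing inside itself. λ_enc = λ₁ = -8.98e-8 C/m.
By Gauss's law (flux through the curved wall only), E·2πrL = λ_enc L/ε₀.
E = |λ_enc|/(2πε₀r) = (8.98×10^-8)/(2π·8.85×10^-12·0.0863) = 1.87×10^4 N/C.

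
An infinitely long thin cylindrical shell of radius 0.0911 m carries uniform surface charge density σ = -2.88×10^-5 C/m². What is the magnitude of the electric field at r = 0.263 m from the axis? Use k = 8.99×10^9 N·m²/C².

|E| ≈ 1.13×10^6 N/C

Choose a coaxial cylinder of radius r = 0.263 m (arbitrary length L) as the Gaussian surface (r > 0.0911 m).
The whole shell is enclosed: λ_enc = σ·2πR = (-2.88×10^-5)·2π·(0.0911) = -1.649e-5 C/m.
Applying ∮E·dA = Q_enc/ε₀ with the end caps contributing no flux:
E = 2k|λ_enc|/r = 2(8.99×10^9)(1.649×10^-5)/(0.263) = 1.13×10^6 N/C.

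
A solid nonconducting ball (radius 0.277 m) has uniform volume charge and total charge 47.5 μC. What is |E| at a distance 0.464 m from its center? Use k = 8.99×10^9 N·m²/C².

Symmetry ⇒ E = E(r) r̂. Gaussian sphere of radius r = 0.464 m (r > R, so the entire charge is enclosed).
Q_enc = 47.5 μC = 4.75×10^-5 C.
Since E is radial and uniform over the Gaussian sphere, Φ = E·4πr² = Q_enc/ε₀.
E = k|Q_enc|/r² = (8.99×10^9)(4.75e-5)/(0.464)² = 1.98×10^6 N/C.

|E| ≈ 1.98e6 V/m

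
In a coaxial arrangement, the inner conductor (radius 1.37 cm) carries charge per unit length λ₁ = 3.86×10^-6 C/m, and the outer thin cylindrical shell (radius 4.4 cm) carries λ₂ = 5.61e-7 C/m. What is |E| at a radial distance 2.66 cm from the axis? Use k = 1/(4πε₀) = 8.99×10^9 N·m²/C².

|E| = 2.61×10^6 N/C

Coaxial Gaussian cylinder, radius r = 2.66 cm, length L (between the conductors, 1.37 cm < r < 4.4 cm).
The shell at 4.4 cm lies outside the Gaussian surface, so λ_enc = λ₁ = 3.86×10^-6 C/m.
Since E is radial and uniform over the curved surface, Φ = E·2πrL = Q_enc/ε₀ = λ_enc L/ε₀.
E = 2k|λ_enc|/r = 2(8.99×10^9)(3.86×10^-6)/(0.0266) = 2.61×10^6 N/C.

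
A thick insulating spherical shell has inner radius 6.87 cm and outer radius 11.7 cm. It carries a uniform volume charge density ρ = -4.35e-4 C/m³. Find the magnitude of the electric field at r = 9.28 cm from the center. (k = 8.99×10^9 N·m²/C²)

Symmetry ⇒ E = E(r) r̂. Gaussian sphere of radius r = 9.28 cm (within the shell material, 6.87 cm < r < 11.7 cm).
Only the shell between 6.87 cm and r is enclosed: Q_enc = ρ·(4π/3)(r³ − a³) = (-4.35×10^-4)·(4π/3)·((0.0928)³ − (0.0687)³) = -8.654e-7 C.
Applying ∮E·dA = Q_enc/ε₀ with Φ = E(4πr²):
E = k|Q_enc|/r² = (8.99×10^9)(8.654e-7)/(0.0928)² = 9.03e5 N/C.

E = 9.03e5 N/C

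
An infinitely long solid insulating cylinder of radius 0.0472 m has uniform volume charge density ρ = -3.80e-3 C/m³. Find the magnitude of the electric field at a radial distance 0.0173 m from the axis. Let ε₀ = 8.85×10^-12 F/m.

E ≈ 3.71×10^6 V/m

Coaxial Gaussian cylinder, radius r = 0.0173 m, length L (r < R).
Charge inside radius r per length L is ρ·πr²·L, so λ_enc = ρπr² = -3.573×10^-6 C/m.
Since E is radial and uniform over the curved surface, Φ = E·2πrL = Q_enc/ε₀ = λ_enc L/ε₀.
E = |λ_enc|/(2πε₀r) = (3.573e-6)/(2π·8.85×10^-12·0.0173) = 3.71e6 N/C.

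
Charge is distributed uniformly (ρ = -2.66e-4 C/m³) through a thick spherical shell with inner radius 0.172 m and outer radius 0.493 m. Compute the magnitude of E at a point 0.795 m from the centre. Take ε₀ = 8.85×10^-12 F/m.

By spherical symmetry E is radial; choose a Gaussian sphere of radius r = 0.795 m (r > 0.493 m, enclosing the whole shell).
Q_enc = ρ·(4π/3)(b³ − a³) = (-2.66e-4)·(4π/3)·((0.493)³ − (0.172)³) = -1.278×10^-4 C.
Since E is radial and uniform over the Gaussian sphere, Φ = E·4πr² = Q_enc/ε₀.
E = |Q_enc|/(4πε₀r²) = (1.278e-4)/(4π·8.85×10^-12·(0.795)²) = 1.82×10^6 N/C.

1.82×10^6 V/m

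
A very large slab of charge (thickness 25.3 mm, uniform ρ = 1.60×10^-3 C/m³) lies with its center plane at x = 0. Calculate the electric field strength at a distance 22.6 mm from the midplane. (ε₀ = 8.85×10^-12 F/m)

The point |x| = 22.6 mm lies outside the slab (half-thickness 0.01265 m). A symmetric pillbox spanning the full slab encloses Q_enc = ρ·d·A.
Flux = 2EA ⇒ E = |ρ|d/(2ε₀), independent of distance outside.
E = (1.60×10^-3)(0.0253)/(2·8.85×10^-12) = 2.29×10^6 N/C.

|E| ≈ 2.29e6 V/m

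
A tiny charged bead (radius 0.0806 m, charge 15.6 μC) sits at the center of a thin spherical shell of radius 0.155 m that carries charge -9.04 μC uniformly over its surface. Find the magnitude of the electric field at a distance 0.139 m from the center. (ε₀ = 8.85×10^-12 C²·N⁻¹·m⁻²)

Take a concentric spherical Gaussian surface of radius r = 0.139 m (between the bodies, 0.0806 m < r < 0.155 m).
The shell at 0.155 m lies outside the Gaussian surface, so Q_enc = 15.6 μC = 1.56×10^-5 C.
Since E is radial and uniform over the Gaussian sphere, Φ = E·4πr² = Q_enc/ε₀.
E = |Q_enc|/(4πε₀r²) = (1.56e-5)/(4π·8.85×10^-12·(0.139)²) = 7.26×10^6 N/C.

7.26×10^6 V/m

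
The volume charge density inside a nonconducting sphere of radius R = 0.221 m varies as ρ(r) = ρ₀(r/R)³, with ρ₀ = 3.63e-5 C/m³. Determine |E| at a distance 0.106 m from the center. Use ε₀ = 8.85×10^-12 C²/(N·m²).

Take a concentric spherical Gaussian surface of radius r = 0.106 m (r < R).
Q_enc = ∫₀^r ρ(r')·4πr'² dr' = (4πρ₀/R³) ∫₀^r r'^5 dr' = 4πρ₀ r^6/(6·R³) = 9.991e-9 C.
Gauss's law: E·4πr² = Q_enc/ε₀.
E = |Q_enc|/(4πε₀r²) = (9.991e-9)/(4π·8.85×10^-12·(0.106)²) = 8.00e3 N/C.

|E| = 8.00×10^3 V/m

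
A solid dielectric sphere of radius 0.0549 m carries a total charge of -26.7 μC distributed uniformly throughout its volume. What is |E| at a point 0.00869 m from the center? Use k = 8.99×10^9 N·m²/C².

Use a concentric Gaussian sphere at r = 0.00869 m (r < R).
Only the charge within r is enclosed: Q_enc = Q·(r/R)³ = (-26.7 μC)·(0.00869 m/0.0549 m)³ = -1.059e-7 C.
By Gauss's law, ∮E·dA = E·4πr² = Q_enc/ε₀.
E = k|Q_enc|/r² = (8.99×10^9)(1.059×10^-7)/(0.00869)² = 1.26×10^7 N/C.

E ≈ 1.26×10^7 N/C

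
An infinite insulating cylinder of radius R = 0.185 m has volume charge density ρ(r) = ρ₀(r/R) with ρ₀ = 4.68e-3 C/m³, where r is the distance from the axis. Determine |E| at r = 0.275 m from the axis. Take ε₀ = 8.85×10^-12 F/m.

By cylindrical symmetry E is radial; use a coaxial Gaussian cylinder of radius 0.275 m and length L (r > R, full charge per length enclosed).
λ_enc = 2π ∫₀^R ρ₀(r'/R)^1 r' dr' = 2πρ₀R²/3 = 3.355×10^-4 C/m.
Since E is radial and uniform over the curved surface, Φ = E·2πrL = Q_enc/ε₀ = λ_enc L/ε₀.
E = |λ_enc|/(2πε₀r) = (3.355×10^-4)/(2π·8.85×10^-12·0.275) = 2.19×10^7 N/C.

E ≈ 2.19×10^7 N/C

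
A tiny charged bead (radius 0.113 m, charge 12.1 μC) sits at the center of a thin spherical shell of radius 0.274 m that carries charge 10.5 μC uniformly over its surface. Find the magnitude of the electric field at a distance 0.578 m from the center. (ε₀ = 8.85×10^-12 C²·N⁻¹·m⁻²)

By spherical symmetry E is radial; choose a Gaussian sphere of radius r = 0.578 m (r > 0.274 m, enclosing both).
Q_enc = (12.1 μC) + (10.5 μC) = 2.26×10^-5 C.
Gauss's law: E·4πr² = Q_enc/ε₀.
E = |Q_enc|/(4πε₀r²) = (2.26e-5)/(4π·8.85×10^-12·(0.578)²) = 6.08×10^5 N/C.

|E| ≈ 6.08e5 N/C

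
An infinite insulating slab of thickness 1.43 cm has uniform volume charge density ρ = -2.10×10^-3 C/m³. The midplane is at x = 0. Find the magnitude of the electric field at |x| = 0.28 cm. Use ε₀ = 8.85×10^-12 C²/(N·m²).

By symmetry E is perpendicular to the slab. A Gaussian pillbox from −0.28 cm to +0.28 cm (face area A) lies entirely within the slab.
Q_enc = ρ·(2x)·A and flux = 2EA, so 2EA = 2ρxA/ε₀ ⇒ E = |ρ|x/ε₀.
E = (2.10×10^-3)(0.0028)/(8.85×10^-12) = 6.64×10^5 N/C.

E = 6.64×10^5 N/C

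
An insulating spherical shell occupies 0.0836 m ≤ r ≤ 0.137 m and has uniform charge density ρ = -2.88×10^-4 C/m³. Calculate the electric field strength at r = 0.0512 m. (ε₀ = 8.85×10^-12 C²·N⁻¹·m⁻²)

Take a concentric spherical Gaussian surface of radius r = 0.0512 m (r < 0.0836 m, inside the empty cavity).
Q_enc = 0 (all charge lies at larger r); Gauss's law gives E = 0.

|E| = 0 V/m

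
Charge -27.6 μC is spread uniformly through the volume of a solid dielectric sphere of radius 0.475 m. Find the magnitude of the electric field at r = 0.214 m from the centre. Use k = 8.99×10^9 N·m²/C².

E = 4.95e5 N/C

By spherical symmetry E is radial; choose a Gaussian sphere of radius r = 0.214 m (r < R).
Only the charge within r is enclosed: Q_enc = Q·(r/R)³ = (-27.6 μC)·(0.214 m/0.475 m)³ = -2.524×10^-6 C.
Applying ∮E·dA = Q_enc/ε₀ with Φ = E(4πr²):
E = k|Q_enc|/r² = (8.99×10^9)(2.524×10^-6)/(0.214)² = 4.95×10^5 N/C.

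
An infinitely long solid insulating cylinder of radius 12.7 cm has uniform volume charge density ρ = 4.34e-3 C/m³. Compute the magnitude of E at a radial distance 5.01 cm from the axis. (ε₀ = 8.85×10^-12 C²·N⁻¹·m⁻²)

Choose a coaxial cylinder of radius r = 5.01 cm (arbitrary length L) as the Gaussian surface (r < R).
Charge inside radius r per length L is ρ·πr²·L, so λ_enc = ρπr² = 3.422e-5 C/m.
By Gauss's law (flux through the curved wall only), E·2πrL = λ_enc L/ε₀.
E = |λ_enc|/(2πε₀r) = (3.422×10^-5)/(2π·8.85×10^-12·0.0501) = 1.23×10^7 N/C.

E = 1.23×10^7 N/C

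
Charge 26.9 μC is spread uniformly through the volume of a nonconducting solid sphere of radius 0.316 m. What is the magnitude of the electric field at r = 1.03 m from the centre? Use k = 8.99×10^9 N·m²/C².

Take a concentric spherical Gaussian surface of radius r = 1.03 m (r > R, so the entire charge is enclosed).
Q_enc = 26.9 μC = 2.69×10^-5 C.
Gauss's law: E·4πr² = Q_enc/ε₀.
E = k|Q_enc|/r² = (8.99×10^9)(2.69×10^-5)/(1.03)² = 2.28×10^5 N/C.

|E| ≈ 2.28e5 V/m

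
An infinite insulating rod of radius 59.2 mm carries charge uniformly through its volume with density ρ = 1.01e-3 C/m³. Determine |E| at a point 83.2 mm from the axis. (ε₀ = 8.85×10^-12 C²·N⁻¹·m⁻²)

By cylindrical symmetry E is radial; use a coaxial Gaussian cylinder of radius 83.2 mm and length L (r > 59.2 mm, full cross-section enclosed).
λ_enc = ρ·πR² = (1.01×10^-3)π(0.0592)² = 1.112×10^-5 C/m.
Applying ∮E·dA = Q_enc/ε₀ with the end caps contributing no flux:
E = |λ_enc|/(2πε₀r) = (1.112e-5)/(2π·8.85×10^-12·0.0832) = 2.40×10^6 N/C.

|E| ≈ 2.40e6 V/m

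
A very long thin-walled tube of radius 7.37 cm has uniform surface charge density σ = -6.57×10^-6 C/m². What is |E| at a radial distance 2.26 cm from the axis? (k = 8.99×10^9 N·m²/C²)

|E| = 0 N/C

Take a coaxial cylindrical Gaussian surface of radius r = 2.26 cm and length L (r < 7.37 cm, inside the shell).
All the surface charge lies outside this cylinder: Q_enc = 0, hence E = 0.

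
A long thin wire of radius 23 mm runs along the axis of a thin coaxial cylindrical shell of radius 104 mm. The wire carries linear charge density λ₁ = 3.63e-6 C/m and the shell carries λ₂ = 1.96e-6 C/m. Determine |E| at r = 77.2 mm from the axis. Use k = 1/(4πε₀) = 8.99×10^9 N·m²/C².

By cylindrical symmetry E is radial; use a coaxial Gaussian cylinder of radius 77.2 mm and length L (between the conductors, 23 mm < r < 104 mm).
Only the inner wire is enclosed; the outer shell contributes nothing inside itself. λ_enc = λ₁ = 3.63×10^-6 C/m.
By Gauss's law (flux through the curved wall only), E·2πrL = λ_enc L/ε₀.
E = 2k|λ_enc|/r = 2(8.99×10^9)(3.63×10^-6)/(0.0772) = 8.45×10^5 N/C.

|E| ≈ 8.45e5 N/C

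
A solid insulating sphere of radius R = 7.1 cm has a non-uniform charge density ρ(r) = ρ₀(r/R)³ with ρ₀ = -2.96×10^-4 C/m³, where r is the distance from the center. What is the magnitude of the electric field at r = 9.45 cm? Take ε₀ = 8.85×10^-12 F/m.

By spherical symmetry E is radial; choose a Gaussian sphere of radius r = 9.45 cm (r > R, all charge enclosed).
Q_enc = 4π ∫₀^R ρ₀(r'/R)^3 r'² dr' = 4πρ₀R³/6 = -2.219×10^-7 C.
Since E is radial and uniform over the Gaussian sphere, Φ = E·4πr² = Q_enc/ε₀.
E = |Q_enc|/(4πε₀r²) = (2.219×10^-7)/(4π·8.85×10^-12·(0.0945)²) = 2.23×10^5 N/C.

E ≈ 2.23e5 N/C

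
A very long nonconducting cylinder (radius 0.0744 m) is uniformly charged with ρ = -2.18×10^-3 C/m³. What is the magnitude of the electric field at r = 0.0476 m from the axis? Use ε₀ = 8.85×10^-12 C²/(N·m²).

Choose a coaxial cylinder of radius r = 0.0476 m (arbitrary length L) as the Gaussian surface (r < R).
Enclosed charge per unit length: λ_enc = ρ·πr² = (-2.18×10^-3)π(0.0476)² = -1.552e-5 C/m.
Applying ∮E·dA = Q_enc/ε₀ with the end caps contributing no flux:
E = |λ_enc|/(2πε₀r) = (1.552×10^-5)/(2π·8.85×10^-12·0.0476) = 5.86e6 N/C.

E = 5.86×10^6 N/C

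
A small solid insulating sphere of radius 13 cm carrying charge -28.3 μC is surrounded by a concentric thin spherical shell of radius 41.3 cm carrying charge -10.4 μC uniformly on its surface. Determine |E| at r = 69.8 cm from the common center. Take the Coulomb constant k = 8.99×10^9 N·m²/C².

Symmetry ⇒ E = E(r) r̂. Gaussian sphere of radius r = 69.8 cm (r > 41.3 cm, enclosing both).
Q_enc = (-28.3 μC) + (-10.4 μC) = -3.87e-5 C.
By Gauss's law, ∮E·dA = E·4πr² = Q_enc/ε₀.
E = k|Q_enc|/r² = (8.99×10^9)(3.87×10^-5)/(0.698)² = 7.14×10^5 N/C.

|E| ≈ 7.14×10^5 V/m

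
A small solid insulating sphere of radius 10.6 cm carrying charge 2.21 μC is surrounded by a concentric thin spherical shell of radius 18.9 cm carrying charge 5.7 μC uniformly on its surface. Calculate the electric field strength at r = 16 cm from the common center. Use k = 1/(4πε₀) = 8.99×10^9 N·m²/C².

E = 7.76×10^5 V/m

Symmetry ⇒ E = E(r) r̂. Gaussian sphere of radius r = 16 cm (between the bodies, 10.6 cm < r < 18.9 cm).
Only the inner charge is enclosed; the outer shell contributes nothing inside itself. Q_enc = 2.21 μC = 2.21×10^-6 C.
By Gauss's law, ∮E·dA = E·4πr² = Q_enc/ε₀.
E = k|Q_enc|/r² = (8.99×10^9)(2.21×10^-6)/(0.16)² = 7.76×10^5 N/C.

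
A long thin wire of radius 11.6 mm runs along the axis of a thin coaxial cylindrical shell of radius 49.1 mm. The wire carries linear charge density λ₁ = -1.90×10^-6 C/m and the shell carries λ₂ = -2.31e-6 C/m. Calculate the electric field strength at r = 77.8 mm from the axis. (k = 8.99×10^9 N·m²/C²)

Take a coaxial cylindrical Gaussian surface of radius r = 77.8 mm and length L (r > 49.1 mm, enclosing both).
λ_enc = λ₁ + λ₂ = (-1.90×10^-6) + (-2.31×10^-6) = -4.21e-6 C/m.
Since E is radial and uniform over the curved surface, Φ = E·2πrL = Q_enc/ε₀ = λ_enc L/ε₀.
E = 2k|λ_enc|/r = 2(8.99×10^9)(4.21e-6)/(0.0778) = 9.73×10^5 N/C.

|E| ≈ 9.73e5 N/C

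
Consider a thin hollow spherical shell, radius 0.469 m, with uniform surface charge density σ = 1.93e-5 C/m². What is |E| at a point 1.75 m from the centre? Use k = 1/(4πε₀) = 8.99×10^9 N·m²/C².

Symmetry ⇒ E = E(r) r̂. Gaussian sphere of radius r = 1.75 m (r > 0.469 m).
The entire shell is enclosed: Q_enc = σ·4πR² = (1.93e-5)·4π·(0.469)² = 5.335×10^-5 C.
Applying ∮E·dA = Q_enc/ε₀ with Φ = E(4πr²):
E = k|Q_enc|/r² = (8.99×10^9)(5.335×10^-5)/(1.75)² = 1.57e5 N/C.

E ≈ 1.57×10^5 N/C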